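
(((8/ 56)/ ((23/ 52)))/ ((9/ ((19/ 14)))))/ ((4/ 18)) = 247/ 1127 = 0.22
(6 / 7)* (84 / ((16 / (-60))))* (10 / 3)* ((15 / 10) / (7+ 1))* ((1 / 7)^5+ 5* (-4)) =226893825 / 67228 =3374.99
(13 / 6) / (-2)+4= 35 / 12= 2.92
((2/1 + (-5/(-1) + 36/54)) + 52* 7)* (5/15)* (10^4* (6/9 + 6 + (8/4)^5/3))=579800000/27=21474074.07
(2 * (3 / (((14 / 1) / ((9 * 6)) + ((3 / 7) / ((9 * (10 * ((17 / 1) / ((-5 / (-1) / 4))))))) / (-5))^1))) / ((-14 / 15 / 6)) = -4957200 / 33311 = -148.82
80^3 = 512000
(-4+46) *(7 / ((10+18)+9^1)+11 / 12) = 3437 / 74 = 46.45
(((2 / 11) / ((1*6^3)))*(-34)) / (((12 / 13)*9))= -0.00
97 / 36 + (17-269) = -8975 / 36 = -249.31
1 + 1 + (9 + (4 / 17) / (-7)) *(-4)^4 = 2297.39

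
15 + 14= 29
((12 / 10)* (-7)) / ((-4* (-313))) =-21 / 3130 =-0.01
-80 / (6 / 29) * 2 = -2320 / 3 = -773.33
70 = 70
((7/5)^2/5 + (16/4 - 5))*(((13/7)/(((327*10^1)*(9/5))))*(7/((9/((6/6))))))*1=-494/3310875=-0.00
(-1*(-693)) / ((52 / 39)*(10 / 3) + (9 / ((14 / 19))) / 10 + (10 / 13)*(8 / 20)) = 11351340 / 97847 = 116.01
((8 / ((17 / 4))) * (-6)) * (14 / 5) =-2688 / 85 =-31.62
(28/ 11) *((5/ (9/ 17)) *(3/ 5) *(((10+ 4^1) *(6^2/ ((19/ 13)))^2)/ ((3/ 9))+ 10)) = 4380446168/ 11913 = 367703.03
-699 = -699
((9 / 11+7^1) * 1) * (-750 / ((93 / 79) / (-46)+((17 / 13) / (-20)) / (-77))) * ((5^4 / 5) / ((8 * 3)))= 1234305.06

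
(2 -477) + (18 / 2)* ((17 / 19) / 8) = -72047 / 152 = -473.99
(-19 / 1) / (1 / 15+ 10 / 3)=-95 / 17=-5.59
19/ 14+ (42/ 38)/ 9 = 1181/ 798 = 1.48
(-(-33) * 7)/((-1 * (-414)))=77/138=0.56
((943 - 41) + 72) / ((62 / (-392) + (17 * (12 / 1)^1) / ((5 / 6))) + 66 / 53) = 50589560 / 12771377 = 3.96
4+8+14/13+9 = 22.08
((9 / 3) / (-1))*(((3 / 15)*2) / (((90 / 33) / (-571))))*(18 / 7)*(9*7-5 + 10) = 7687944 / 175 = 43931.11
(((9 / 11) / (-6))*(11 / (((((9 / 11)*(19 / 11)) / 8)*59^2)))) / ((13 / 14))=-6776 / 2579421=-0.00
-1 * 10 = -10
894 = 894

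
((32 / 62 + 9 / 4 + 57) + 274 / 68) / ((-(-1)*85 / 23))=3093063 / 179180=17.26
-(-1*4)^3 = 64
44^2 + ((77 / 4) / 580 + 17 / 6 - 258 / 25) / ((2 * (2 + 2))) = 538723019 / 278400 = 1935.07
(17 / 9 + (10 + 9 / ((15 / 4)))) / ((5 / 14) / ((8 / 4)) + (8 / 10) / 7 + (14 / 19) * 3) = 342076 / 59931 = 5.71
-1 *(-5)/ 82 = 5/ 82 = 0.06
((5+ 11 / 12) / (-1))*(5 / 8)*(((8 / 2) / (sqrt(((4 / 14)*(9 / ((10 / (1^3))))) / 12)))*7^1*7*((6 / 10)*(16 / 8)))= -3479*sqrt(105) / 6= -5941.52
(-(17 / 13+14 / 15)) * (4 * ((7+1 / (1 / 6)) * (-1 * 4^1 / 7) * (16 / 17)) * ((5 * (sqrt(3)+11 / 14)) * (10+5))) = 11834.77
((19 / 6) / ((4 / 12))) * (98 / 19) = 49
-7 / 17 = -0.41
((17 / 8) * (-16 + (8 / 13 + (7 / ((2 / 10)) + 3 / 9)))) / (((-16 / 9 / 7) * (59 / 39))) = -416619 / 3776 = -110.33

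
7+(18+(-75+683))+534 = 1167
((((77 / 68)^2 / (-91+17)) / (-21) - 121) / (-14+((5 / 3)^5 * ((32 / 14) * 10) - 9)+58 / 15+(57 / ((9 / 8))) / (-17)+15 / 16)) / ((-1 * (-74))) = -352132631235 / 58742147413564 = -0.01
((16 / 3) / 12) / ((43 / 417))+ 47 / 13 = 13291 / 1677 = 7.93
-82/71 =-1.15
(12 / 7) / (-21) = -4 / 49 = -0.08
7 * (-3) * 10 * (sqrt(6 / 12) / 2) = -105 * sqrt(2) / 2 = -74.25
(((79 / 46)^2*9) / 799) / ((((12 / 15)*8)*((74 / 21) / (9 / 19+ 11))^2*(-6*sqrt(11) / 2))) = -490497758415*sqrt(11) / 294114039632512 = -0.01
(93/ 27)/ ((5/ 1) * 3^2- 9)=0.10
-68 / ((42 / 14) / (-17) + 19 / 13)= -3757 / 71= -52.92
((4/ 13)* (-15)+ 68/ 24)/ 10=-139/ 780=-0.18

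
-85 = -85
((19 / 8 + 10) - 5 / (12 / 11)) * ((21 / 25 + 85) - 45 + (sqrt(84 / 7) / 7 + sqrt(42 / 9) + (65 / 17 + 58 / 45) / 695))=187 * sqrt(3) / 84 + 187 * sqrt(42) / 72 + 119446349 / 375300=338.96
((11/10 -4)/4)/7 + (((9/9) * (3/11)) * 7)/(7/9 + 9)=1553/16940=0.09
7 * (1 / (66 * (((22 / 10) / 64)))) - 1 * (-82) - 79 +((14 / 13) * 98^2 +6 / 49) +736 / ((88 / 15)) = 10474.43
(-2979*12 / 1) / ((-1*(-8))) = -8937 / 2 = -4468.50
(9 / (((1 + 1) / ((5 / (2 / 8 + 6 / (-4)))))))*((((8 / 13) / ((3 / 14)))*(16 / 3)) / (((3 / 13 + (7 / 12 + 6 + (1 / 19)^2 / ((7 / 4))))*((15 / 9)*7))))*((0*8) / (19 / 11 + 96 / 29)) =0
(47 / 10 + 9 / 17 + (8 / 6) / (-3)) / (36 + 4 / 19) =139099 / 1052640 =0.13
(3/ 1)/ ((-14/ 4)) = -6/ 7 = -0.86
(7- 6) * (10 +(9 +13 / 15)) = 298 / 15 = 19.87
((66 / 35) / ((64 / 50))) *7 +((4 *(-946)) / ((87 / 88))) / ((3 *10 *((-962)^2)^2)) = 11525897720352829 / 1117662809262480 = 10.31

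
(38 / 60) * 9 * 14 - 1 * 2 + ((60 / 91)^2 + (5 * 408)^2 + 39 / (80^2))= 220562288078479 / 52998400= 4161678.24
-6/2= -3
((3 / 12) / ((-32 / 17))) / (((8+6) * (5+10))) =-17 / 26880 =-0.00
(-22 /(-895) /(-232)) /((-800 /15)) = 33 /16611200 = 0.00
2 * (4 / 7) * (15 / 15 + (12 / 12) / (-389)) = 3104 / 2723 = 1.14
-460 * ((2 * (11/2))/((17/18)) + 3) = -114540/17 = -6737.65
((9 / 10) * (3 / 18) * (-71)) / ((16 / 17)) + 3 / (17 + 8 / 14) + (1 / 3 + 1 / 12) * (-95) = -1996663 / 39360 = -50.73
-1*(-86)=86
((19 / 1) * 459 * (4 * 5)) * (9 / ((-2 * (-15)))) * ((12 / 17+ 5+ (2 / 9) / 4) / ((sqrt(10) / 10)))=301473 * sqrt(10)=953341.33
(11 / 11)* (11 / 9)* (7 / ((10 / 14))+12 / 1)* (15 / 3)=1199 / 9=133.22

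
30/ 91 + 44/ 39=1.46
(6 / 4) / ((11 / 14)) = 21 / 11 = 1.91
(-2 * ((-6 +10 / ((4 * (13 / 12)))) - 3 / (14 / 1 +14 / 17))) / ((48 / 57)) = 80807 / 8736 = 9.25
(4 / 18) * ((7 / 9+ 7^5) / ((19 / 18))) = 605080 / 171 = 3538.48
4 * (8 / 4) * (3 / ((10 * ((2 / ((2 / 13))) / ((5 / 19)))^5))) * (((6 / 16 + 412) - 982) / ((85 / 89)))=-152089875 / 31258179684238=-0.00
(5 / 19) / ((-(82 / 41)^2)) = -5 / 76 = -0.07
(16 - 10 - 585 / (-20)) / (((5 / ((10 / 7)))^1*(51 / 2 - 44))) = -0.54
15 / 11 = 1.36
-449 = -449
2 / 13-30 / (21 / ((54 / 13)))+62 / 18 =-1913 / 819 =-2.34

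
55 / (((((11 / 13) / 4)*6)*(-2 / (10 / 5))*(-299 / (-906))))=-3020 / 23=-131.30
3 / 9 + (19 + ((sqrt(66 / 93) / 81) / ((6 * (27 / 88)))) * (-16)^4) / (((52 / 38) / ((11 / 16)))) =12329 / 1248 + 18833408 * sqrt(682) / 2644083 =195.89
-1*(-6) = 6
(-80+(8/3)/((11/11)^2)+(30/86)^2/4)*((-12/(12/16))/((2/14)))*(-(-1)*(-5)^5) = -150079737500/5547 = -27056019.02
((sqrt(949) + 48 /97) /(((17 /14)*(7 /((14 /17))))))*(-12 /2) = -18.20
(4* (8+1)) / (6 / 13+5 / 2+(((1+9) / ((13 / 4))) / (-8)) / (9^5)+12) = 4251528 / 1766927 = 2.41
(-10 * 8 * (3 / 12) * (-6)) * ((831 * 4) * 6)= 2393280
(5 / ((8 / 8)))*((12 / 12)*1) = 5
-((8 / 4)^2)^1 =-4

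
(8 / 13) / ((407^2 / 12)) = 96 / 2153437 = 0.00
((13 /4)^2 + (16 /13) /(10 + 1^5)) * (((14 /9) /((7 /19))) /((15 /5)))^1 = 154679 /10296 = 15.02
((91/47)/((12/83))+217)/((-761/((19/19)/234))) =-0.00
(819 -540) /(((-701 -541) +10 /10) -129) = -279 /1370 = -0.20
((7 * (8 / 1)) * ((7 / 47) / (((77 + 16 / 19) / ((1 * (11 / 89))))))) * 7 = 573496 / 6186657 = 0.09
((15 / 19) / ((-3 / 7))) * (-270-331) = 21035 / 19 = 1107.11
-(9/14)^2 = -81/196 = -0.41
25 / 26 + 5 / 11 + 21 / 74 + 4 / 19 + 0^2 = 192050 / 100529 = 1.91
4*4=16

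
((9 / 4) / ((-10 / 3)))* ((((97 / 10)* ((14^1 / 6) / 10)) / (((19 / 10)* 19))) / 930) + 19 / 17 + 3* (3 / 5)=2220259771 / 760988000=2.92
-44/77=-4/7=-0.57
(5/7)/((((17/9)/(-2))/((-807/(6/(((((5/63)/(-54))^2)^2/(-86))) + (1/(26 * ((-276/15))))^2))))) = -259727785200000/47060468974110273704333521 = -0.00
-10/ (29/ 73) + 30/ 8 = -2485/ 116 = -21.42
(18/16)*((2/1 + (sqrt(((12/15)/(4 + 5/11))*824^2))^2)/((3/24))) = 268878906/245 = 1097464.92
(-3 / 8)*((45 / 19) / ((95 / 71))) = -1917 / 2888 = -0.66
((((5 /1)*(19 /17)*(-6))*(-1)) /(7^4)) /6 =95 /40817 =0.00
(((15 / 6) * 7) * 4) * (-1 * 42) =-2940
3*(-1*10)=-30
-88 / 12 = -22 / 3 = -7.33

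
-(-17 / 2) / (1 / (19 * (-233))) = -75259 / 2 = -37629.50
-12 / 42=-0.29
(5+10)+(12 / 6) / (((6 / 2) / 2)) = 49 / 3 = 16.33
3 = 3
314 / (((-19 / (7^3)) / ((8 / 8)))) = -107702 / 19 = -5668.53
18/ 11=1.64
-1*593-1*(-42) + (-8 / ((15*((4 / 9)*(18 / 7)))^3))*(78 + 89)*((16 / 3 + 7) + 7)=-180185149 / 324000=-556.13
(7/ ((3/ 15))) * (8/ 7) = 40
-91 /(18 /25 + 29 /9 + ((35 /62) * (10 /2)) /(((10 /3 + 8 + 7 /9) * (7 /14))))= -20.64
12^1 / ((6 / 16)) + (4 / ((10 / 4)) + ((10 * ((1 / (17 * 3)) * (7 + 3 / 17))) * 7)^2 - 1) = 487183307 / 3758445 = 129.62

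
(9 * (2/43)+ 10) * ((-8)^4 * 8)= 14680064/43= 341396.84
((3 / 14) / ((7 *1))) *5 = 15 / 98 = 0.15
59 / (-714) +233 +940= 837463 / 714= 1172.92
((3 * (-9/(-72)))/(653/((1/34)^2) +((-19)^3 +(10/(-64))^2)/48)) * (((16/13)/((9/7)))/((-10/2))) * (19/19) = -229376/2411256142425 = -0.00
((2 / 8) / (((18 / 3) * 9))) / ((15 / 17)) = 17 / 3240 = 0.01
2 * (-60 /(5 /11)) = -264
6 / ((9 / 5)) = 10 / 3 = 3.33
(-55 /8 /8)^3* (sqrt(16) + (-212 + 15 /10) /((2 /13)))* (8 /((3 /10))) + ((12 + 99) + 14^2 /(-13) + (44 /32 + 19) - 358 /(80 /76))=97403380241 /4259840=22865.50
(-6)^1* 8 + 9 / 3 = -45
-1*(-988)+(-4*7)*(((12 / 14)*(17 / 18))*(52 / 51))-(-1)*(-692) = 2456 / 9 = 272.89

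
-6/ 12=-1/ 2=-0.50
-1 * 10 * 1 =-10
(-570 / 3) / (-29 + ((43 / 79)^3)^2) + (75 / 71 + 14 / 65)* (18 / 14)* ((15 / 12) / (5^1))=45287601727836029 / 6500887303836380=6.97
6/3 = 2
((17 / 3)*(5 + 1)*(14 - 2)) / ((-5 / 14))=-5712 / 5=-1142.40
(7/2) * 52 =182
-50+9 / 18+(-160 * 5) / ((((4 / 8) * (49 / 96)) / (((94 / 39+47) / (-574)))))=220.34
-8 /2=-4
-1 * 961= -961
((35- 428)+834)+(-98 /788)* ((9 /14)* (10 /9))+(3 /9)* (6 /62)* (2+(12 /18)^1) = 16159019 /36642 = 441.00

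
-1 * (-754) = 754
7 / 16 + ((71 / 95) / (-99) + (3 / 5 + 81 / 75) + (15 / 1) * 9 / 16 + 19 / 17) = 74602967 / 6395400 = 11.67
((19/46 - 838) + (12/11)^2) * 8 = -18621540/2783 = -6691.17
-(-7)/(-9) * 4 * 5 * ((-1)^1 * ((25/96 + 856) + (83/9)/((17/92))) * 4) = 155281105/2754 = 56383.84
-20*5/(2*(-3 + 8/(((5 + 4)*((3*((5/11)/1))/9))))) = -17.44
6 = 6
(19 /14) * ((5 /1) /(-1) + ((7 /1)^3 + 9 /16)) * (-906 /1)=-46624119 /112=-416286.78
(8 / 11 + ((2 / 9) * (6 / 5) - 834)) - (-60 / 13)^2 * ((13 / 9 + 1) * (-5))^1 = -15968374 / 27885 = -572.65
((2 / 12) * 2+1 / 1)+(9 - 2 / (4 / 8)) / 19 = 91 / 57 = 1.60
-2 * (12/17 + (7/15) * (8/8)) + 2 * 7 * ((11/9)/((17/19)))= 16.78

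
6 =6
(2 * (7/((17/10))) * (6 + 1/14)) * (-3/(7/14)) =-300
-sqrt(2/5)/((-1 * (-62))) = -sqrt(10)/310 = -0.01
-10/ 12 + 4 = 19/ 6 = 3.17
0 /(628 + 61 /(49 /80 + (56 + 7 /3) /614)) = 0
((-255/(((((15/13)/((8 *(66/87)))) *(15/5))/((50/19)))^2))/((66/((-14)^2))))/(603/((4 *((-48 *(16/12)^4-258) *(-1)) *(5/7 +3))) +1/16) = -45606983655833600/457085574747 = -99777.78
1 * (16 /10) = 8 /5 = 1.60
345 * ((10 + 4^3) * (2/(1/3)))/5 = 30636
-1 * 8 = -8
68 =68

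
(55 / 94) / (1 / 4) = 110 / 47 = 2.34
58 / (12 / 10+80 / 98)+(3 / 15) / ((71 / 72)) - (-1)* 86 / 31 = 86282739 / 2718235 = 31.74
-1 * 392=-392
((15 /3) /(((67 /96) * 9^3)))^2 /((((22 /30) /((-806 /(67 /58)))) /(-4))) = 23934976000 /65119099419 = 0.37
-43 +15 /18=-253 /6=-42.17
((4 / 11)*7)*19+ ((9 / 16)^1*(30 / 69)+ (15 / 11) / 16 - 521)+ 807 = 1354839 / 4048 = 334.69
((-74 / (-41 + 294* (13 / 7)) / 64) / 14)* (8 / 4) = -37 / 113120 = -0.00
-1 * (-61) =61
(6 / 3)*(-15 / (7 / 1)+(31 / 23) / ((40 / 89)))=5513 / 3220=1.71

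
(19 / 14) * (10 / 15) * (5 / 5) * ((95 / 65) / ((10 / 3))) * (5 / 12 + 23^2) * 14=2293433 / 780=2940.30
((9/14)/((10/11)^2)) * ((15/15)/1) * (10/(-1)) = -7.78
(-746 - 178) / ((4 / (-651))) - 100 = 150281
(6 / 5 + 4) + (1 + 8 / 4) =41 / 5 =8.20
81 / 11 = 7.36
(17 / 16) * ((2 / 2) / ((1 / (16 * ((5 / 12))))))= 85 / 12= 7.08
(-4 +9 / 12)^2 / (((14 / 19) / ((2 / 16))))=3211 / 1792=1.79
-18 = -18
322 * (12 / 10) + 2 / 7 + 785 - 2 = 40939 / 35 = 1169.69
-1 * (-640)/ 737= 0.87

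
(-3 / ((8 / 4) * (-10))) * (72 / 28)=27 / 70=0.39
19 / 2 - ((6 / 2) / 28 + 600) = -16537 / 28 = -590.61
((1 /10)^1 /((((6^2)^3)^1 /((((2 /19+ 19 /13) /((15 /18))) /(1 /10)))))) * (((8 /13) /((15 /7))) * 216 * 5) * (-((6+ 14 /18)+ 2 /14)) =-37496 /433485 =-0.09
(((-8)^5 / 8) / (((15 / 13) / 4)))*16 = -3407872 / 15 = -227191.47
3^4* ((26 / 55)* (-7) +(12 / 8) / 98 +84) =70471053 / 10780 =6537.20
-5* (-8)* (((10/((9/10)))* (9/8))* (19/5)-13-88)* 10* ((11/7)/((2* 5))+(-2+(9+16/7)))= -1414540/7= -202077.14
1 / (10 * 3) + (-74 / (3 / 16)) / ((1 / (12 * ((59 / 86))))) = -4191317 / 1290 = -3249.08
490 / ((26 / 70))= 17150 / 13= 1319.23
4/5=0.80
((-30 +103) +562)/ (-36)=-635/ 36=-17.64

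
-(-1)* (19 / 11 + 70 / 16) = 537 / 88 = 6.10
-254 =-254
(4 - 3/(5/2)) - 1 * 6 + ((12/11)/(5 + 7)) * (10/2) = -151/55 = -2.75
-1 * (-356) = 356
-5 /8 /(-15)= 1 /24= 0.04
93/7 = 13.29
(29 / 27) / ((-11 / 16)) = -464 / 297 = -1.56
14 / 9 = 1.56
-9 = -9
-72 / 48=-3 / 2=-1.50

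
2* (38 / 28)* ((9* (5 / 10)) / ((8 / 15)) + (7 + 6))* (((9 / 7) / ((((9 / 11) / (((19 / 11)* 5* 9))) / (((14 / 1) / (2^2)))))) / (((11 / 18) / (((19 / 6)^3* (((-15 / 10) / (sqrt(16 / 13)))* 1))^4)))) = 138320203652.45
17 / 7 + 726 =5099 / 7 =728.43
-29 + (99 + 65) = 135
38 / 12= 3.17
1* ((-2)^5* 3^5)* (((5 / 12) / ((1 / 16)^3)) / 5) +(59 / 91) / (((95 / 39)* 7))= -12355338063 / 4655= -2654207.96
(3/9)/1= 1/3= 0.33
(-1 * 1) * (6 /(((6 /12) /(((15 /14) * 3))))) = -270 /7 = -38.57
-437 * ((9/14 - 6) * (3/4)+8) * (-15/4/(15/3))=292353/224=1305.15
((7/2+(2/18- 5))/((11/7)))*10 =-875/99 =-8.84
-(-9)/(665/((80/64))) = 9/532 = 0.02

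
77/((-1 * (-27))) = 77/27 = 2.85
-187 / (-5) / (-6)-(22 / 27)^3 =-1333387 / 196830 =-6.77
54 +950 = 1004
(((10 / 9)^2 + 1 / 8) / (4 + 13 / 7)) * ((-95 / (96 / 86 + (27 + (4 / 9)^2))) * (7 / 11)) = -176345365 / 355810136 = -0.50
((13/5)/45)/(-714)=-13/160650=-0.00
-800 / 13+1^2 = -60.54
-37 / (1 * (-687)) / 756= 37 / 519372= 0.00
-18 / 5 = -3.60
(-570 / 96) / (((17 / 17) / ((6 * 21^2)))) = -125685 / 8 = -15710.62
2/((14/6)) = 6/7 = 0.86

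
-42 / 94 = -21 / 47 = -0.45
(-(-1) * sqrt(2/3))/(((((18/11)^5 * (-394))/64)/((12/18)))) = -0.01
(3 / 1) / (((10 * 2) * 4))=3 / 80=0.04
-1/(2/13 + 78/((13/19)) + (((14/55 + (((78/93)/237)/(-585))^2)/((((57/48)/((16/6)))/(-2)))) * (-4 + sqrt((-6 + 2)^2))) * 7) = -13/1484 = -0.01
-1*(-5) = 5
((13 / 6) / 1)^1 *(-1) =-2.17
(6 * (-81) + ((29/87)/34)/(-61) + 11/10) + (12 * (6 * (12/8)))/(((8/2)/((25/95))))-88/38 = -141894313/295545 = -480.11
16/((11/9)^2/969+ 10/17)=73872/2723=27.13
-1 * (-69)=69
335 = 335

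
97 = 97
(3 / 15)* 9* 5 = 9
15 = 15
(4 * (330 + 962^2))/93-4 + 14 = 3704026/93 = 39828.24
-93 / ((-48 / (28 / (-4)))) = -217 / 16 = -13.56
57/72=19/24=0.79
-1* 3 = -3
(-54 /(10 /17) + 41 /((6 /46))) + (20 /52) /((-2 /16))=42794 /195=219.46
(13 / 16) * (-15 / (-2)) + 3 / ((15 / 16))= 1487 / 160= 9.29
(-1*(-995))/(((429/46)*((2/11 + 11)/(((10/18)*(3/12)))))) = 114425/86346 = 1.33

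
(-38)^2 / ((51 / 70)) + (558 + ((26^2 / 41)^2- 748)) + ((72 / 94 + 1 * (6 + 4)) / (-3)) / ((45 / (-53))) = 374978332076 / 181321065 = 2068.04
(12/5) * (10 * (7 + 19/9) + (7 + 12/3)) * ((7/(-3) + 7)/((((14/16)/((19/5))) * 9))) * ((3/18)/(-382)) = -279376/1160325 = -0.24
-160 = -160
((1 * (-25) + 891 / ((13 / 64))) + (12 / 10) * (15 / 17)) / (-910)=-137731 / 28730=-4.79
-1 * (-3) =3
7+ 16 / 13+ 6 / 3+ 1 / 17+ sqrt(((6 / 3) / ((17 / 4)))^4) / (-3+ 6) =10.36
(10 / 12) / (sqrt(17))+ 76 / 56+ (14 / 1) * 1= 5 * sqrt(17) / 102+ 215 / 14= 15.56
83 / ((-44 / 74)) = -3071 / 22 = -139.59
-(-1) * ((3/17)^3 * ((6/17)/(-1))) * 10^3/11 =-162000/918731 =-0.18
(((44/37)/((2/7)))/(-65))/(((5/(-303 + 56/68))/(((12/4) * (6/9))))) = 1582196/204425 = 7.74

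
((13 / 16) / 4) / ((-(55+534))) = -13 / 37696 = -0.00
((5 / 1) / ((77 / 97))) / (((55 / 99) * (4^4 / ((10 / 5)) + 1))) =291 / 3311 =0.09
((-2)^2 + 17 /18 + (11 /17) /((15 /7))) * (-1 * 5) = -8027 /306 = -26.23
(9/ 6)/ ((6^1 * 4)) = 1/ 16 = 0.06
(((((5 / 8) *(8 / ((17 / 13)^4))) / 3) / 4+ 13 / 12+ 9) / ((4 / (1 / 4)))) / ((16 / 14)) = 11956987 / 21381376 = 0.56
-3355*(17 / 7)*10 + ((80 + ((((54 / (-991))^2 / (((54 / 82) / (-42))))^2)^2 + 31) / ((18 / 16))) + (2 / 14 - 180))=-4779235088961161633953213111849 / 58604340814620182019567423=-81550.87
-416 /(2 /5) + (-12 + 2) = -1050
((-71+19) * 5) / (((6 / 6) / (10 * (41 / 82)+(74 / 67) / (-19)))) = -1635660 / 1273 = -1284.89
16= 16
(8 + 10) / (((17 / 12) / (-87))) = -18792 / 17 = -1105.41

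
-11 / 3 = -3.67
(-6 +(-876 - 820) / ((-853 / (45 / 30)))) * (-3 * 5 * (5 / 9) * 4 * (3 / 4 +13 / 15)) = 138710 / 853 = 162.61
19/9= 2.11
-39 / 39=-1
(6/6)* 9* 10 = 90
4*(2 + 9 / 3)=20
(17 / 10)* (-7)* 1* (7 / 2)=-833 / 20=-41.65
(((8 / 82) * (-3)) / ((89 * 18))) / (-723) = 2 / 7914681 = 0.00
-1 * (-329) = 329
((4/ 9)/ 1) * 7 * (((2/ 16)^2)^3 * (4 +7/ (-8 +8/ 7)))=0.00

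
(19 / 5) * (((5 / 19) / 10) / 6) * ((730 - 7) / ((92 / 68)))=4097 / 460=8.91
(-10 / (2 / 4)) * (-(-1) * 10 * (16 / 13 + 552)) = -1438400 / 13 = -110646.15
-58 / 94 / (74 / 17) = -0.14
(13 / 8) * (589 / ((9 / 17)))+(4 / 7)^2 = 6379433 / 3528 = 1808.23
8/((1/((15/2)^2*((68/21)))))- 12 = 10116/7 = 1445.14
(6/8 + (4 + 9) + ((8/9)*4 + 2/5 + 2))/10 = 3547/1800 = 1.97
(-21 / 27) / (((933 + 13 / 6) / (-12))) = 56 / 5611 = 0.01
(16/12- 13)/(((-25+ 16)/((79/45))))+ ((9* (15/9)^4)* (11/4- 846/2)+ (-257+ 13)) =-28601831/972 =-29425.75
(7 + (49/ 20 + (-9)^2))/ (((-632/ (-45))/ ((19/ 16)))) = 309339/ 40448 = 7.65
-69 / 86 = -0.80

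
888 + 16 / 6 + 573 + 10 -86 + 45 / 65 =54146 / 39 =1388.36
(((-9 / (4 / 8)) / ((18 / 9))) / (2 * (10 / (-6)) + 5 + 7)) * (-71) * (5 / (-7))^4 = 1198125 / 62426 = 19.19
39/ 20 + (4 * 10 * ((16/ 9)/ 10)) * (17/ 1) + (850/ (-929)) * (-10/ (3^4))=185040071/ 1504980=122.95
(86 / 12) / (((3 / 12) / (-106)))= -9116 / 3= -3038.67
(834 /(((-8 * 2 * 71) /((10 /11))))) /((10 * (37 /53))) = -22101 /231176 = -0.10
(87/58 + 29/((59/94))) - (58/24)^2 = 355669/8496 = 41.86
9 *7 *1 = 63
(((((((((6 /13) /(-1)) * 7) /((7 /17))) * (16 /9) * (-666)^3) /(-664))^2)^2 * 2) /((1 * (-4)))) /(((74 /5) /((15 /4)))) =-254671847374051405207277688203049369600 /1355457106081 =-187886319848495901647181700.00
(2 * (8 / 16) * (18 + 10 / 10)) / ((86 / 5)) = 95 / 86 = 1.10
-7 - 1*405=-412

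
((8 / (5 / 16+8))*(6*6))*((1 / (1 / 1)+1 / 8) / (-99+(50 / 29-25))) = -8352 / 26201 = -0.32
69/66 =23/22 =1.05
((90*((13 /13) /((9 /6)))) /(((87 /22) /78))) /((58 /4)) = 68640 /841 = 81.62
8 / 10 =4 / 5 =0.80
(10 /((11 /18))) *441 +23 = 79633 /11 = 7239.36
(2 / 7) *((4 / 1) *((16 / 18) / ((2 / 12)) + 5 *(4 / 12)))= 8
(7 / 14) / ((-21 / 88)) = -44 / 21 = -2.10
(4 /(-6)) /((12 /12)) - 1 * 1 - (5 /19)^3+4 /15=-48638 /34295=-1.42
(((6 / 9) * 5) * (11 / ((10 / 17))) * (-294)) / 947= -18326 / 947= -19.35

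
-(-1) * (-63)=-63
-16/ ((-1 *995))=16/ 995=0.02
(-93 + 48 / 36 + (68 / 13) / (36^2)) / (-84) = 386083 / 353808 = 1.09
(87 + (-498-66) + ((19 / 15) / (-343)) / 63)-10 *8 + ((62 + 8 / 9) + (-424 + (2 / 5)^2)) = -1487700512 / 1620675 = -917.95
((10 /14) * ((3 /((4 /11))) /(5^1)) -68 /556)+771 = 3004843 /3892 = 772.06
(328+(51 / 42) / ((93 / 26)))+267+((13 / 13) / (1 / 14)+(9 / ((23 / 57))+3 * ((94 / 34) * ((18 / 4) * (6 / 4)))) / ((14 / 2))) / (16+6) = 1908716087 / 3199944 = 596.48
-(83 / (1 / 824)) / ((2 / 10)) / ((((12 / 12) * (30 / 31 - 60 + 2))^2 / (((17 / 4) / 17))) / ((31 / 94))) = -1273416295 / 146913728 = -8.67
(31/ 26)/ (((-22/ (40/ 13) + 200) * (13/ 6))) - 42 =-27375126/ 651833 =-42.00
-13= -13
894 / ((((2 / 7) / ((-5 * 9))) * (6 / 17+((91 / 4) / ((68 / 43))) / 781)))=-29911487760 / 78889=-379159.17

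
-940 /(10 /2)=-188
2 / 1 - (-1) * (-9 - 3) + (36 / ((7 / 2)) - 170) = -1188 / 7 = -169.71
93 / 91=1.02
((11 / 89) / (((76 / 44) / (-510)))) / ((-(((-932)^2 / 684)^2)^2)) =1388533593645 / 98957187717311087135872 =0.00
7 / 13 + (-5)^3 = -1618 / 13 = -124.46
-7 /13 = -0.54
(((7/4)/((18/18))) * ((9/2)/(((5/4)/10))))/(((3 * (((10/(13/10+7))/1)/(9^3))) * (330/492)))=52096527/2750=18944.19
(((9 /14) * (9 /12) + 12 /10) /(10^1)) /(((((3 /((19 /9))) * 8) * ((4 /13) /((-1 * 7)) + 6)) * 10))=38779 /156096000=0.00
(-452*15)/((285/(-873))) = 20768.21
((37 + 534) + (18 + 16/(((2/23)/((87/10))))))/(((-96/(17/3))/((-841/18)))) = 156537853/25920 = 6039.27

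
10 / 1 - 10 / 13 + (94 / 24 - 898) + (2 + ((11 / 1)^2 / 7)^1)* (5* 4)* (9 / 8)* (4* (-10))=-19920259 / 1092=-18242.00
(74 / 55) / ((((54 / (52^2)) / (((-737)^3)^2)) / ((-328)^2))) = 156808045165876590896503808 / 135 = 1161541075302789562196325.00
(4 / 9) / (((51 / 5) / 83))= 1660 / 459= 3.62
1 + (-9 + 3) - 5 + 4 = -6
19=19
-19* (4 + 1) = -95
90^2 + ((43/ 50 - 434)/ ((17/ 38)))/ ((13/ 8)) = 41460636/ 5525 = 7504.19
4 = 4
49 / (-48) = -49 / 48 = -1.02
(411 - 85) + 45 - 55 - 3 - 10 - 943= -640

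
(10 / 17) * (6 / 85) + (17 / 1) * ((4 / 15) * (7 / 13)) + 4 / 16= 615971 / 225420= 2.73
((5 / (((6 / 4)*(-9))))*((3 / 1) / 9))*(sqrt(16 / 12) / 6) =-10*sqrt(3) / 729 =-0.02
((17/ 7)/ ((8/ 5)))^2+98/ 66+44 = 4945561/ 103488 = 47.79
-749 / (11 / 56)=-3813.09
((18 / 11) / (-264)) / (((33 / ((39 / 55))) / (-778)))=15171 / 146410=0.10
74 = 74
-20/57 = -0.35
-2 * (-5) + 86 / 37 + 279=10779 / 37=291.32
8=8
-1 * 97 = -97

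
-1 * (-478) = 478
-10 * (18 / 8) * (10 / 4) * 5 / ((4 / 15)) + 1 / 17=-286859 / 272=-1054.63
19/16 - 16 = -237/16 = -14.81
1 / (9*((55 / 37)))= 37 / 495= 0.07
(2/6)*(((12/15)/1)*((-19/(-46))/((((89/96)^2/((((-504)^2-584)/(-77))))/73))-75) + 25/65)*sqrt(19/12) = -84281823101969*sqrt(57)/16412866470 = -38769.21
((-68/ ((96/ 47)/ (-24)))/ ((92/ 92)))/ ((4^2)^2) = 799/ 256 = 3.12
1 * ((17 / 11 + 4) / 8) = 61 / 88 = 0.69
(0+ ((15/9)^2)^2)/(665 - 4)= 625/53541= 0.01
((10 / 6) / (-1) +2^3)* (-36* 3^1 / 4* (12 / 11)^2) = -24624 / 121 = -203.50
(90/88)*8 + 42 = 552/11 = 50.18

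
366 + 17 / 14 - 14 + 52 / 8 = 2518 / 7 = 359.71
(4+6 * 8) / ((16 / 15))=48.75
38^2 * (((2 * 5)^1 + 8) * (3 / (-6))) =-12996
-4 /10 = -0.40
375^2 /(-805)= -28125 /161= -174.69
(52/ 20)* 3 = 39/ 5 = 7.80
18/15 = 1.20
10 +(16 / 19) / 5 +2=1156 / 95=12.17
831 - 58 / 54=22408 / 27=829.93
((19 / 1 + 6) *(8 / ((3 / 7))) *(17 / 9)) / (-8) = -110.19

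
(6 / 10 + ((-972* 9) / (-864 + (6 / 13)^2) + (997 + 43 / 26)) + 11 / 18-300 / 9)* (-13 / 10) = -46336127 / 36495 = -1269.66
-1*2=-2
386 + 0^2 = 386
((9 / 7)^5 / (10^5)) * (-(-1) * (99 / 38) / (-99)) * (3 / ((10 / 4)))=-177147 / 159666500000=-0.00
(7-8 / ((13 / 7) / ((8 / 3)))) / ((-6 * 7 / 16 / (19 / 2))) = 1900 / 117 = 16.24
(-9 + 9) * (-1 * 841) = 0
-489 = -489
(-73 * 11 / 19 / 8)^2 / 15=644809 / 346560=1.86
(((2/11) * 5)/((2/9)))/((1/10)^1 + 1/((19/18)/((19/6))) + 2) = 150/187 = 0.80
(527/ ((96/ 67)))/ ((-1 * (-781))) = 35309/ 74976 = 0.47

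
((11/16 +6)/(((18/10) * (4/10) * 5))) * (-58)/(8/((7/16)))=-108605/18432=-5.89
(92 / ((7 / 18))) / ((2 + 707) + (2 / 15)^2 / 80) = 7452000 / 22333507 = 0.33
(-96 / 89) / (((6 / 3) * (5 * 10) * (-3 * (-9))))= -8 / 20025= -0.00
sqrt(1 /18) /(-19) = -sqrt(2) /114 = -0.01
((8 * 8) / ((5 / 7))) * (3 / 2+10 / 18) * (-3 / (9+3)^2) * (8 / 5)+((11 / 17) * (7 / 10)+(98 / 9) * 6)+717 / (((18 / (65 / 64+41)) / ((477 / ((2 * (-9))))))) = -130110259403 / 2937600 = -44291.35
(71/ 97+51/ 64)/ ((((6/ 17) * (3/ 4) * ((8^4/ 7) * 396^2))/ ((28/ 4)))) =7906003/ 17943805034496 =0.00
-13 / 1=-13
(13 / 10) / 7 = 13 / 70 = 0.19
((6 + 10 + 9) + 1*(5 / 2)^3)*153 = 6215.62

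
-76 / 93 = -0.82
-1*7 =-7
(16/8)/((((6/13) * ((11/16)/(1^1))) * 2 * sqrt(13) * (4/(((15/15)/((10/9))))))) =3 * sqrt(13)/55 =0.20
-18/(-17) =18/17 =1.06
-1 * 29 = -29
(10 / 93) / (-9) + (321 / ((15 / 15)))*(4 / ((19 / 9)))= 9672182 / 15903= 608.20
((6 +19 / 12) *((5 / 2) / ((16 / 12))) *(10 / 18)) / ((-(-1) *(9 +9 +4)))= 2275 / 6336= 0.36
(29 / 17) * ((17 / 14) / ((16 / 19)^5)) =71806871 / 14680064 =4.89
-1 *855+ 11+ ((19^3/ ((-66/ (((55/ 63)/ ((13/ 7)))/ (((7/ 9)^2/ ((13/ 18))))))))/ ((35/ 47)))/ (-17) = -58733995/ 69972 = -839.39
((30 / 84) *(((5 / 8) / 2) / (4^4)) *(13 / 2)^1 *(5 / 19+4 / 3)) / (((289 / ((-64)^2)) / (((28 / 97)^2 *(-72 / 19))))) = -19874400 / 981631561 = -0.02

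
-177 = -177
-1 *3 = -3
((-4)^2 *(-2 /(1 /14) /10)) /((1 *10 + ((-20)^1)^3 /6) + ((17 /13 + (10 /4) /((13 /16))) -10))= 0.03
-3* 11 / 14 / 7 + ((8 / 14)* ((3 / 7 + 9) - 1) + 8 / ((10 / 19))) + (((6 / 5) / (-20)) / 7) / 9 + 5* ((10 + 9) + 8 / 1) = 568444 / 3675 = 154.68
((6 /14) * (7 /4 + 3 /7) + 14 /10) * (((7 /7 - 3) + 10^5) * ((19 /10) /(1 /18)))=7981003.64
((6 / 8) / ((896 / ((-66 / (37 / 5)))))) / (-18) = 55 / 132608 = 0.00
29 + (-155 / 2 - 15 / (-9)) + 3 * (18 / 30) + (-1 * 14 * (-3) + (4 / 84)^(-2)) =13139 / 30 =437.97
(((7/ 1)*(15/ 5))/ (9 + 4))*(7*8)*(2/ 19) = 9.52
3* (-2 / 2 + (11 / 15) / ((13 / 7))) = -118 / 65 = -1.82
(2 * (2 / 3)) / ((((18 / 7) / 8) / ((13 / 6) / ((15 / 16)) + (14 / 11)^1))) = 198688 / 13365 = 14.87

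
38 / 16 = 19 / 8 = 2.38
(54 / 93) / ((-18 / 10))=-10 / 31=-0.32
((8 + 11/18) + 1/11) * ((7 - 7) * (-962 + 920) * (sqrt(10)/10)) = 0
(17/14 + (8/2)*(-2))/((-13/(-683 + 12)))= -63745/182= -350.25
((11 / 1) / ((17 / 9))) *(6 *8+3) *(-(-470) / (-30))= -4653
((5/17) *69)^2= 119025/289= 411.85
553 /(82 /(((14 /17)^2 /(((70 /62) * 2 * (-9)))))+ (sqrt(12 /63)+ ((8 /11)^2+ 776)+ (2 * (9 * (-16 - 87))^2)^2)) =3378434644941546953924469 /18045516557661197962335301044741479 - 108929947742 * sqrt(21) /18045516557661197962335301044741479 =0.00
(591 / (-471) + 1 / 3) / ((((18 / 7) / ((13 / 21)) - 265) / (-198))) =-372372 / 532387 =-0.70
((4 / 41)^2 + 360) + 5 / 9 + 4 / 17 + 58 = 418.80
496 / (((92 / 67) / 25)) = 207700 / 23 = 9030.43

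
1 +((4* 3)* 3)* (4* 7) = 1009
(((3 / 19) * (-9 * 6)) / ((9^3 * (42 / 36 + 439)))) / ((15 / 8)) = -32 / 2258055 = -0.00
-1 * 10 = -10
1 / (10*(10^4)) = 1 / 100000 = 0.00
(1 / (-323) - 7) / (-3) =754 / 323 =2.33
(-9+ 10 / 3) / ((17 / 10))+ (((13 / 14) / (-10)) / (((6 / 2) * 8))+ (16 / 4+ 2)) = 8947 / 3360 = 2.66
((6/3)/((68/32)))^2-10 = -2634/289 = -9.11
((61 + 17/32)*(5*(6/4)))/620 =5907/7936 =0.74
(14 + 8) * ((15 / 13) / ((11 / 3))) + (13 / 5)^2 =4447 / 325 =13.68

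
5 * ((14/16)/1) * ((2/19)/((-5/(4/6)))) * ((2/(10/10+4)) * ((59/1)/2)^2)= -24367/1140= -21.37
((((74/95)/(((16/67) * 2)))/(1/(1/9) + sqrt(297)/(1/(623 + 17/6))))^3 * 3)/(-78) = 7088649509440206987/21292219048991883334664057812544000-1774528555579834665911 * sqrt(33)/76651988576370780004790608125158400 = -0.00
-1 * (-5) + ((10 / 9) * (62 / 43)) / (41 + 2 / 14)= 140405 / 27864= 5.04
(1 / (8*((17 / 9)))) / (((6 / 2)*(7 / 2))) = 3 / 476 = 0.01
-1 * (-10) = 10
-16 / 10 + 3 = 7 / 5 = 1.40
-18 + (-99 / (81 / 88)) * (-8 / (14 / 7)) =3710 / 9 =412.22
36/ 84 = 3/ 7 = 0.43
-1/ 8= -0.12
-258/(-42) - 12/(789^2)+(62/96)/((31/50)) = 83486759/11620392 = 7.18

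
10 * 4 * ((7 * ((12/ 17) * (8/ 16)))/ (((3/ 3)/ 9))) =889.41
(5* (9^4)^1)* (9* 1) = 295245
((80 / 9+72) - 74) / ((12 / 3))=31 / 18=1.72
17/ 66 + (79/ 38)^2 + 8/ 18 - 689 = -97778467/ 142956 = -683.98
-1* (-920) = 920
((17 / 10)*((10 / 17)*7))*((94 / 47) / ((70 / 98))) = 98 / 5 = 19.60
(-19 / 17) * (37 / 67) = -703 / 1139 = -0.62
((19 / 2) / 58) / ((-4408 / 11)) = -11 / 26912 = -0.00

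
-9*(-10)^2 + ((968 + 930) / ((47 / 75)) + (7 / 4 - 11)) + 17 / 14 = 2790825 / 1316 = 2120.69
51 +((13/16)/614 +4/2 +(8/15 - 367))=-46192253/147360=-313.47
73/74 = 0.99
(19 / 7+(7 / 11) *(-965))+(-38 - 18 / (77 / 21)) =-4580 / 7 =-654.29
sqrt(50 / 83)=5 * sqrt(166) / 83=0.78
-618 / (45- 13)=-309 / 16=-19.31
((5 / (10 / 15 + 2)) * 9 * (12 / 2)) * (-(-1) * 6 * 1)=1215 / 2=607.50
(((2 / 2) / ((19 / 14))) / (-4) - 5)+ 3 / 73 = -14267 / 2774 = -5.14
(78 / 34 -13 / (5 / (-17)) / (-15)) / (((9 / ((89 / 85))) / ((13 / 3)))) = -0.33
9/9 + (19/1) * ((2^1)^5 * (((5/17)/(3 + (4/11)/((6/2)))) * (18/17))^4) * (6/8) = 820608219852215521/785127645626855521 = 1.05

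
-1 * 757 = -757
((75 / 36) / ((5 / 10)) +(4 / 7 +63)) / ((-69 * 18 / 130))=-184925 / 26082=-7.09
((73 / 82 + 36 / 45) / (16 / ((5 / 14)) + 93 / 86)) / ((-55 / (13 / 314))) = -35217 / 1269955730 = -0.00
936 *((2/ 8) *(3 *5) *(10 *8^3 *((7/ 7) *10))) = 179712000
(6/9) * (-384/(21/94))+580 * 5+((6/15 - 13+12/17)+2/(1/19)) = 3177659/1785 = 1780.20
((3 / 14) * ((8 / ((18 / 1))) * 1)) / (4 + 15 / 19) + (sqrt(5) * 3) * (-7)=38 / 1911 - 21 * sqrt(5)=-46.94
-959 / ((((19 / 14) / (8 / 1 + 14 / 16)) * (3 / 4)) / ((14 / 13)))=-6672722 / 741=-9005.02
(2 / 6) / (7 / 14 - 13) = -2 / 75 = -0.03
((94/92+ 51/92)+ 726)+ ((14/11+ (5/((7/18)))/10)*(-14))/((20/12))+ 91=4033251/5060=797.09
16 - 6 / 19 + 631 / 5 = 13479 / 95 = 141.88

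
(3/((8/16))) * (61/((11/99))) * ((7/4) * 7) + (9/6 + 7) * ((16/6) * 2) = 242381/6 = 40396.83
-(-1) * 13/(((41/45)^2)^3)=107948953125/4750104241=22.73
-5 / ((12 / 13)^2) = -845 / 144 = -5.87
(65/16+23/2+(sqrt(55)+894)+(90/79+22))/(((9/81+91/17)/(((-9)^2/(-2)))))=-14610541455/2113408- 12393 * sqrt(55)/1672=-6968.23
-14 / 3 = -4.67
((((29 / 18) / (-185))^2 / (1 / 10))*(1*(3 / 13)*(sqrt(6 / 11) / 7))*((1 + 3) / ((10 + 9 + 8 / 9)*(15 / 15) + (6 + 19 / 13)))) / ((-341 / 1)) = -841*sqrt(66) / 862699992000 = -0.00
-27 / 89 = -0.30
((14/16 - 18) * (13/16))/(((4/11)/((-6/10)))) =58773/2560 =22.96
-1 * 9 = -9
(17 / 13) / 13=17 / 169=0.10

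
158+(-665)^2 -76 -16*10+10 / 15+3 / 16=21223097 / 48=442147.85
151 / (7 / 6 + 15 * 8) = 906 / 727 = 1.25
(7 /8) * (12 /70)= 3 /20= 0.15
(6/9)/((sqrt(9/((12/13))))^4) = 32/4563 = 0.01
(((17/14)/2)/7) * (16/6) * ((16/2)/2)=136/147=0.93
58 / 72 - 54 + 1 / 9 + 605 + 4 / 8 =6629 / 12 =552.42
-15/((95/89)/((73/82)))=-19491/1558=-12.51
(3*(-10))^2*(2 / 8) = 225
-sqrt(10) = -3.16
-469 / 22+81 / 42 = -1493 / 77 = -19.39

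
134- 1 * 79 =55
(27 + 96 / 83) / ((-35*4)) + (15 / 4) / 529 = -596349 / 3073490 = -0.19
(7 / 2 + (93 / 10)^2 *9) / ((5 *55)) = 2.84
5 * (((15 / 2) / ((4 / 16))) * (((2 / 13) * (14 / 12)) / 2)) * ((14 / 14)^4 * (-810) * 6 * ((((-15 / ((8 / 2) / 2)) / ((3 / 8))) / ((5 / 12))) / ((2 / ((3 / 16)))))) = 294403.85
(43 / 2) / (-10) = -43 / 20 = -2.15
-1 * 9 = -9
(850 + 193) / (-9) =-1043 / 9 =-115.89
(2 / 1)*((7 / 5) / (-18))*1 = -7 / 45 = -0.16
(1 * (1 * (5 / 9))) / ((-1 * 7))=-5 / 63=-0.08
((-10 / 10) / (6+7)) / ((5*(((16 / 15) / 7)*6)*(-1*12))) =0.00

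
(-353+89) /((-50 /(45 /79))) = 1188 /395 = 3.01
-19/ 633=-0.03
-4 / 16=-1 / 4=-0.25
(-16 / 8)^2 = 4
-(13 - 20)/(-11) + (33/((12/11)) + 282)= 13711/44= 311.61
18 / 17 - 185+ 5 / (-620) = -387765 / 2108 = -183.95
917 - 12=905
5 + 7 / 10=57 / 10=5.70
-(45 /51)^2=-225 /289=-0.78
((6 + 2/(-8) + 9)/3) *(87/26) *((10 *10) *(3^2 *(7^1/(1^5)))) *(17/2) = 45812025/52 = 881000.48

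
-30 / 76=-0.39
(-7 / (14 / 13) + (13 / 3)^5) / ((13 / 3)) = 56879 / 162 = 351.10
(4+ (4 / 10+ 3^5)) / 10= 1237 / 50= 24.74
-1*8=-8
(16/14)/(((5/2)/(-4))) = -64/35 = -1.83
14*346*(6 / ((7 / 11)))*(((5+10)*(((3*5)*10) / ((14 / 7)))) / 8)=6422625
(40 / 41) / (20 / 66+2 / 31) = 5115 / 1927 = 2.65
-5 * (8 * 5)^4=-12800000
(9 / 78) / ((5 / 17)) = 51 / 130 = 0.39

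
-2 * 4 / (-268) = 2 / 67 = 0.03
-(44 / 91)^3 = -85184 / 753571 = -0.11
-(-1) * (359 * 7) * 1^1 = 2513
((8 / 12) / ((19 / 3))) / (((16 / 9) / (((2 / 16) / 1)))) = 9 / 1216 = 0.01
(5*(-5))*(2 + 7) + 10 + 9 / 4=-851 / 4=-212.75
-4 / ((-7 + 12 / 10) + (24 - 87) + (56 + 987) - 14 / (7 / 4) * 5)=-20 / 4671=-0.00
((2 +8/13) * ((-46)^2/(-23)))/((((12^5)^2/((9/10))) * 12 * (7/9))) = -391/1043422248960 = -0.00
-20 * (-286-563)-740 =16240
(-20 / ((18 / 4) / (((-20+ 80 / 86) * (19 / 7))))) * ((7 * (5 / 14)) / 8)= 71.89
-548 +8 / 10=-2736 / 5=-547.20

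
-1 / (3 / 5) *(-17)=85 / 3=28.33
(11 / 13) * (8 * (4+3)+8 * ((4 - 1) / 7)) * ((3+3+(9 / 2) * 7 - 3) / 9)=192.76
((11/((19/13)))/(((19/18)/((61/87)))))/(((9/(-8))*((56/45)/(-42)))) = 1570140/10469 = 149.98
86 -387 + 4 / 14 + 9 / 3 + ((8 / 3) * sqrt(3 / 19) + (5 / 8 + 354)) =8 * sqrt(57) / 57 + 3187 / 56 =57.97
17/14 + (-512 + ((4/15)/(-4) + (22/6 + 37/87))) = -3086171/6090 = -506.76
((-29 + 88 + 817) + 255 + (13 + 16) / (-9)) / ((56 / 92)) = 16675 / 9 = 1852.78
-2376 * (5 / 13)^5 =-7425000 / 371293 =-20.00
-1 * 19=-19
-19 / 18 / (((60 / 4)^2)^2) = -19 / 911250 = -0.00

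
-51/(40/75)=-765/8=-95.62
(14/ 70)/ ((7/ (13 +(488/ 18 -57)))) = -152/ 315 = -0.48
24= 24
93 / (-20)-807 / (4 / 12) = -48513 / 20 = -2425.65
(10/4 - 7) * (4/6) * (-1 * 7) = 21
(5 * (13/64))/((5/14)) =91/32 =2.84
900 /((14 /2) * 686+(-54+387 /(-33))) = 9900 /52099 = 0.19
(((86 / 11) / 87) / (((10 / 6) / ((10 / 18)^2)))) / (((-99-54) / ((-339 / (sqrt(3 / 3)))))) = 48590 / 1317789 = 0.04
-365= -365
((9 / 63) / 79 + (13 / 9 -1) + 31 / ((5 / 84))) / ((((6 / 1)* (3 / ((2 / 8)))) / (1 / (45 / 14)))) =12971213 / 5759100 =2.25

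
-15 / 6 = -2.50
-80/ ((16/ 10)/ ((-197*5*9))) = 443250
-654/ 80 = -327/ 40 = -8.18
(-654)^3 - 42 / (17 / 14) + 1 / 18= -279726298.53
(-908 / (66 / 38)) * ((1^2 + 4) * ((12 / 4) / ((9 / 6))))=-172520 / 33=-5227.88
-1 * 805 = -805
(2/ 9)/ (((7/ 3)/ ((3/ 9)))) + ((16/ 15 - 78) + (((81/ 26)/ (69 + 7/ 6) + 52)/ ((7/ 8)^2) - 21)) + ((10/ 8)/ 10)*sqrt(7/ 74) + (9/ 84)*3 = -1429030481/ 48271860 + sqrt(518)/ 592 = -29.57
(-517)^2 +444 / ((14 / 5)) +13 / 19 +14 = 35572480 / 133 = 267462.26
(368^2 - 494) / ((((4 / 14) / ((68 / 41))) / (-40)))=-1284533600 / 41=-31330087.80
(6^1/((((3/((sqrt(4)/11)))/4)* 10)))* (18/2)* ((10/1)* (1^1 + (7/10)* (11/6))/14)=2.14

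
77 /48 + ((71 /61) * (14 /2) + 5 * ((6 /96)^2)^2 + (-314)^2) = 1182587458451 /11993088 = 98605.75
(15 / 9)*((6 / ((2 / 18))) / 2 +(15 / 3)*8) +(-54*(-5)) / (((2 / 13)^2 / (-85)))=-5817155 / 6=-969525.83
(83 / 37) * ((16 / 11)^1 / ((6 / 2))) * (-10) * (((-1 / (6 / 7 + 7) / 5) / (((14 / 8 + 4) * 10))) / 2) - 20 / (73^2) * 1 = -0.00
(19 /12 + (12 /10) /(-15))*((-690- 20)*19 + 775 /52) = -63203591 /3120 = -20257.56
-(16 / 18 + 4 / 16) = -41 / 36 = -1.14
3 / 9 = 1 / 3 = 0.33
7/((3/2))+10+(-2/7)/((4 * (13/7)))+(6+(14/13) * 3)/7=8707/546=15.95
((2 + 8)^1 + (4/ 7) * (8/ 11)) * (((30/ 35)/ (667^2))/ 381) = 1604/ 30453986717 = 0.00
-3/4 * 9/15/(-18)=1/40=0.02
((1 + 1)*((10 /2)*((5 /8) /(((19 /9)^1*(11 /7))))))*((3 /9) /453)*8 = 350 /31559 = 0.01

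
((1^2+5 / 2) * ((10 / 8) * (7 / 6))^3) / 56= 42875 / 221184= 0.19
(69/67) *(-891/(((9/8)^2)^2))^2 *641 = 29928925954048/146529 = 204252577.67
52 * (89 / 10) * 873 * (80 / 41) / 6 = 5386992 / 41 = 131390.05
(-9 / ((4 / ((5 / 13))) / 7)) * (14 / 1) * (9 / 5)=-3969 / 26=-152.65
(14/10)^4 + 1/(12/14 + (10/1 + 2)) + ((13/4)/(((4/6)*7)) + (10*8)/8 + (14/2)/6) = 4971479/315000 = 15.78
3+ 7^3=346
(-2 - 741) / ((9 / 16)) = -11888 / 9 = -1320.89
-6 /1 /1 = -6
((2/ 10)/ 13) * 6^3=3.32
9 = 9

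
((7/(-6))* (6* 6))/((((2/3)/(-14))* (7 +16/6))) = 2646/29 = 91.24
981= 981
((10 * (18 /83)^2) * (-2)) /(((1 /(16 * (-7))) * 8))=90720 /6889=13.17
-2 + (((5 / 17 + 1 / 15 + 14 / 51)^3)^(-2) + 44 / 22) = 377149515625 / 24794911296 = 15.21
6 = 6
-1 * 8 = -8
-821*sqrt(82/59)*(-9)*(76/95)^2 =118224*sqrt(4838)/1475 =5575.02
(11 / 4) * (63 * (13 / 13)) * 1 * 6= 2079 / 2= 1039.50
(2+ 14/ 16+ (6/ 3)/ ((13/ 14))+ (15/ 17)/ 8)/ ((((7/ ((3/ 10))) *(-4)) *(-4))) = 1947/ 141440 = 0.01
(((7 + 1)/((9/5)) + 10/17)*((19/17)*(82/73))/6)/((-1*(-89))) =599830/50696091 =0.01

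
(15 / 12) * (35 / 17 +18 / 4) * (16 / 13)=2230 / 221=10.09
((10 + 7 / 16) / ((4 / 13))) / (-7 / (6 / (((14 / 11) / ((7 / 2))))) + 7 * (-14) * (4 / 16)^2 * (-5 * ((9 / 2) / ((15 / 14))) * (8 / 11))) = 71643 / 196672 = 0.36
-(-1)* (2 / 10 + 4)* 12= 252 / 5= 50.40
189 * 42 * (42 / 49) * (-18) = -122472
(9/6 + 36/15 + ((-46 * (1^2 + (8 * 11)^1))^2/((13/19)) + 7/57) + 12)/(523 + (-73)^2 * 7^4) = 181519972609/94814299320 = 1.91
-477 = -477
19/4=4.75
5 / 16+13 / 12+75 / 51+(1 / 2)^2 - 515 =-417697 / 816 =-511.88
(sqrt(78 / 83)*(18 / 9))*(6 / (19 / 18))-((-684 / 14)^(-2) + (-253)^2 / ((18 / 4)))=-1663721977 / 116964 + 216*sqrt(6474) / 1577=-14213.20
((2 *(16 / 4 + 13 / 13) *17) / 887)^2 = 0.04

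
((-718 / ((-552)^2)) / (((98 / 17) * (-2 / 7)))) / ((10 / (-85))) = -103751 / 8531712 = -0.01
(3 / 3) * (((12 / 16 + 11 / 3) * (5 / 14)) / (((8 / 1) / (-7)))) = -1.38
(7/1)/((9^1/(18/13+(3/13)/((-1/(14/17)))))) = 616/663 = 0.93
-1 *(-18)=18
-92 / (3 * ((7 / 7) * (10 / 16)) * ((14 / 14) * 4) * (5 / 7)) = -1288 / 75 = -17.17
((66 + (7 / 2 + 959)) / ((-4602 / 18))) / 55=-561 / 7670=-0.07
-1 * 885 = -885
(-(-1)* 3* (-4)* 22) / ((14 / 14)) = -264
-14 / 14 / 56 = -1 / 56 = -0.02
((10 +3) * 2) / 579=26 / 579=0.04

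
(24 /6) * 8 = 32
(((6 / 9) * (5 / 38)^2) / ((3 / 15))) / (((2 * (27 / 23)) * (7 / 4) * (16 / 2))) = 0.00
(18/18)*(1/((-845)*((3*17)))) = -1/43095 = -0.00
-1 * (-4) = 4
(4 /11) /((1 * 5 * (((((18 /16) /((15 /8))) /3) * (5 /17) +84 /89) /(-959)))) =-5803868 /83435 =-69.56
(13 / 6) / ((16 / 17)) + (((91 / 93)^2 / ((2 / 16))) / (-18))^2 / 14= 448870518655 / 193895080992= 2.32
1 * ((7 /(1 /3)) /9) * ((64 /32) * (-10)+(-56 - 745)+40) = -5467 /3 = -1822.33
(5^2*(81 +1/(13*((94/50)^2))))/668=29083775/9591478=3.03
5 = 5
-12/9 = -4/3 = -1.33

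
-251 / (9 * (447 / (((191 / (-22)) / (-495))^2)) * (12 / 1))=-9156731 / 5725152219600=-0.00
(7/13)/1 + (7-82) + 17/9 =-8491/117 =-72.57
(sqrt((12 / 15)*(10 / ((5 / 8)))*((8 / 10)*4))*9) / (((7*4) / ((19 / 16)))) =171 / 70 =2.44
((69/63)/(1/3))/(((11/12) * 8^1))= 69/154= 0.45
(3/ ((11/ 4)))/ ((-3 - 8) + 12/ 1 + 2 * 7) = 4/ 55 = 0.07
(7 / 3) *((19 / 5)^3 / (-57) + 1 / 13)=-30226 / 14625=-2.07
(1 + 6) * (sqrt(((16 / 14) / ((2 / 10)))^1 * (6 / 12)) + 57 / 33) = 2 * sqrt(35) + 133 / 11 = 23.92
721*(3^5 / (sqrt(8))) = 175203*sqrt(2) / 4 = 61943.61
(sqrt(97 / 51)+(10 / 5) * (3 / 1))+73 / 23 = sqrt(4947) / 51+211 / 23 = 10.55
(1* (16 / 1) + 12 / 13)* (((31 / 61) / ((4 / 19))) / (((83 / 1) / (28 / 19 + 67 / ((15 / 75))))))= 10900065 / 65819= 165.61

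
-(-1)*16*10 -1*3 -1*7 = 150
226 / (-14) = -16.14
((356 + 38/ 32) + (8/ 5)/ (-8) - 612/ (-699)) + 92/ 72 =60249463/ 167760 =359.14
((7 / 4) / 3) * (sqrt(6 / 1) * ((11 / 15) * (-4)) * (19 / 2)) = -1463 * sqrt(6) / 90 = -39.82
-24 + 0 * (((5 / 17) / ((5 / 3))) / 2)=-24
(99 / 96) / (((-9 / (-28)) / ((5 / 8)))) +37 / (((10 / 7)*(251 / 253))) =6773767 / 240960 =28.11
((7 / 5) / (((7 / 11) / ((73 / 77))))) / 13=73 / 455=0.16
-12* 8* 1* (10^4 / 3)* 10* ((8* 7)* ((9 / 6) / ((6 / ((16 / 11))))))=-716800000 / 11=-65163636.36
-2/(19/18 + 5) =-36/109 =-0.33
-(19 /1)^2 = -361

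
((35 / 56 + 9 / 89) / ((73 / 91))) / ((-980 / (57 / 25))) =-383097 / 181916000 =-0.00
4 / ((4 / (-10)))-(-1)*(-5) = -15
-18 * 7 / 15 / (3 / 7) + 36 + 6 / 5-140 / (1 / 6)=-4112 / 5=-822.40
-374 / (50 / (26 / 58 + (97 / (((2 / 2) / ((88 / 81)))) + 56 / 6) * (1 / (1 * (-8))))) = 12203807 / 117450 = 103.91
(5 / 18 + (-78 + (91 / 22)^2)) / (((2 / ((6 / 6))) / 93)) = -8184899 / 2904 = -2818.49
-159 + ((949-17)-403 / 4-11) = 2645 / 4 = 661.25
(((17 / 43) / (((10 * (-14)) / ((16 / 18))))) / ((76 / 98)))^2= 14161 / 1351665225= 0.00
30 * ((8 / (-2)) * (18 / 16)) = -135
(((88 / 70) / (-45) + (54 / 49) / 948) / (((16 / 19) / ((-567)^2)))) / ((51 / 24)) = -645996789 / 134300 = -4810.10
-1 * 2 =-2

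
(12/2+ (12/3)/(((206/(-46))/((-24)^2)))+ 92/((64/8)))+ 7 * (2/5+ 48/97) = -49027987/99910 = -490.72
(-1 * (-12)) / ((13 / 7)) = 84 / 13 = 6.46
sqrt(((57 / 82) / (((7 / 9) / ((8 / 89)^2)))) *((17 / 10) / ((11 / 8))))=24 *sqrt(30591330) / 1404865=0.09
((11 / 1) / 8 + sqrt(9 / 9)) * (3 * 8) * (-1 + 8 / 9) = -19 / 3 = -6.33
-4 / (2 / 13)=-26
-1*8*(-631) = 5048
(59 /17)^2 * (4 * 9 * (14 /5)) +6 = 1220.13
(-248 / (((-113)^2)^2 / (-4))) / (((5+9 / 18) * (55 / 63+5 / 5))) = 62496 / 105817737289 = 0.00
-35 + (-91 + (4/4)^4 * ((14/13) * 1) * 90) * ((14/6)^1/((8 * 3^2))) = -97741/2808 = -34.81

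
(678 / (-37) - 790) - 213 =-37789 / 37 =-1021.32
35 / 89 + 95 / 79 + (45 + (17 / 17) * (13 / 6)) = 2057093 / 42186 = 48.76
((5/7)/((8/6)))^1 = 15/28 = 0.54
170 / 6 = 85 / 3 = 28.33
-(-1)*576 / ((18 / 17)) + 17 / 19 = 10353 / 19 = 544.89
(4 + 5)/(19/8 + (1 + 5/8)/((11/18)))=792/443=1.79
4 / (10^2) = 1 / 25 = 0.04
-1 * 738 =-738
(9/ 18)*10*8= 40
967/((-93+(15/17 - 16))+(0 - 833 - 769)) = -0.57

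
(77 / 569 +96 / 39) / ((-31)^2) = 19209 / 7108517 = 0.00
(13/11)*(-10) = -130/11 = -11.82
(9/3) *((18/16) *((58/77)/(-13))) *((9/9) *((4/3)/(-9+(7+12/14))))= 261/1144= 0.23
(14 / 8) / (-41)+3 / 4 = 0.71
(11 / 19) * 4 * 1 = 44 / 19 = 2.32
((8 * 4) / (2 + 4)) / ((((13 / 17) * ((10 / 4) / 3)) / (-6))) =-3264 / 65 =-50.22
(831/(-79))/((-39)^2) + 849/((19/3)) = 134.05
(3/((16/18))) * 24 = 81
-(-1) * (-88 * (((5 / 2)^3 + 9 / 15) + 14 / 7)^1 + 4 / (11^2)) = -970279 / 605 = -1603.77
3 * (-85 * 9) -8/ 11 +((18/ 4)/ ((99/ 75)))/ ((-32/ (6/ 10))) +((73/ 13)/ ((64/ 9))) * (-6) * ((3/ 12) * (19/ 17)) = -714788693/ 311168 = -2297.12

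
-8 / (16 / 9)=-9 / 2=-4.50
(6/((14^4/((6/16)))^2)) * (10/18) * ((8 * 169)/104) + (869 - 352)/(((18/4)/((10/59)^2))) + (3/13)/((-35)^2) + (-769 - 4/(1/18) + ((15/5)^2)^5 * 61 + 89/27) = 5194780218941471206742413/1442531854465228800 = 3601154.60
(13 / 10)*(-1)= -13 / 10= -1.30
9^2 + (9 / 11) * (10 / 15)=897 / 11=81.55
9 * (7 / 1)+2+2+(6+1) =74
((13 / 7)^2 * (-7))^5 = -137858491849 / 16807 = -8202444.92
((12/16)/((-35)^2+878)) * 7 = 7/2804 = 0.00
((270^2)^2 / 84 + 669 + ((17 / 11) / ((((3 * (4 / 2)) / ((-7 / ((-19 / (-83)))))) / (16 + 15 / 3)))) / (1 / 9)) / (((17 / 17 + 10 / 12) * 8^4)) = 8424.98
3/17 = 0.18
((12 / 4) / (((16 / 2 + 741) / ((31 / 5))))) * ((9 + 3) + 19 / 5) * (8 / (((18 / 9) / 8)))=235104 / 18725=12.56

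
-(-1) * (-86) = -86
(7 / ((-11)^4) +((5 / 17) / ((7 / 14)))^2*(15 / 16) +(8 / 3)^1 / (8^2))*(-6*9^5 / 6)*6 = -129862.65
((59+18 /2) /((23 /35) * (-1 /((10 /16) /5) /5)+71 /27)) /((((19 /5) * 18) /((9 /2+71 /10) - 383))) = -33147450 /141683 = -233.96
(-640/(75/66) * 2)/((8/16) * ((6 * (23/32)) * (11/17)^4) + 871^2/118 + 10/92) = -20426227171328/116595742627605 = -0.18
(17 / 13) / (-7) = -17 / 91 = -0.19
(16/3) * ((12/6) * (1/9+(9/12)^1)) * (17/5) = 4216/135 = 31.23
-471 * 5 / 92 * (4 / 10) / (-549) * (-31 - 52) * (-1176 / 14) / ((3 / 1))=182434 / 4209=43.34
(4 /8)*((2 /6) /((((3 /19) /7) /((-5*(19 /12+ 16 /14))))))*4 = -21755 /54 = -402.87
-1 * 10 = -10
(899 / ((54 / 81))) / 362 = 2697 / 724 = 3.73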